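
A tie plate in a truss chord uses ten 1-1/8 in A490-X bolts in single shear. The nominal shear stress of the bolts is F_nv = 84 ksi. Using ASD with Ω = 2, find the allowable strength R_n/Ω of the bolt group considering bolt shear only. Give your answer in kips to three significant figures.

A_b = π × 1.125² / 4 = 0.994 in².
R_n = F_nv · A_b · n · n_s = 84 × 0.994 × 10 × 1 = 835 kips.
Allowable strength R_n/Ω = 835 / 2 = 417 kips.

417 kips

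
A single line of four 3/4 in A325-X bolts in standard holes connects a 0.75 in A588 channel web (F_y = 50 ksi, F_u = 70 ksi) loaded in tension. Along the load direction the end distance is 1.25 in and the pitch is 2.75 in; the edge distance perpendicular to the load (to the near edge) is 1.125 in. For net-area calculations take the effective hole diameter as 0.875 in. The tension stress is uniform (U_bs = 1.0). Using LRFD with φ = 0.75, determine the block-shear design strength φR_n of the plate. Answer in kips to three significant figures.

179 kips

Shear plane L_v = 1.25 + 3·2.75 = 9.5 in; A_gv = 9.5 × 0.75 = 7.125 in².
A_nv = (9.5 − 3.5·0.875) × 0.75 = 4.828 in².
A_nt = (1.125 − 0.5·0.875) × 0.75 = 0.5156 in².
0.6 F_u A_nv = 202.8 kips; 0.6 F_y A_gv = 213.8 kips → shear rupture governs the shear term.
R_n = 202.8 + 1.0 × 70 × 0.5156 = 238.9 kips.
Design strength φR_n = 0.75 × 238.9 = 179 kips.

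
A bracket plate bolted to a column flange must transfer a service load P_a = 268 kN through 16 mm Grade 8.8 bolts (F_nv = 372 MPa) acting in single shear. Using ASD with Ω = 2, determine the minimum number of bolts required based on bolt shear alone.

A_b = π·16²/4 = 201.1 mm².
Per-bolt allowable strength R_n/Ω = 372 × 201.1 × 1 / 1000 / 2 = 37.4 kN.
n ≥ 268 / 37.4 = 7.166 → use 8 bolts.

8 bolts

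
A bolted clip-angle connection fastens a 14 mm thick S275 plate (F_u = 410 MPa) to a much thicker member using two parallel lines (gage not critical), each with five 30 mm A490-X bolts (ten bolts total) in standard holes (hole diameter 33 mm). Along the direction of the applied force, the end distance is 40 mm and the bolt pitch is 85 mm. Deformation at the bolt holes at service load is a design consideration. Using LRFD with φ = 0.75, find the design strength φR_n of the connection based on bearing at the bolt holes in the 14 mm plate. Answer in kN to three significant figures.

Per bolt r_n = 1.2 l_c t F_u ≤ 2.4 d t F_u; upper limit = 2.4 × 30 × 14 × 410 / 1000 = 413.3 kN.
Edge bolt: l_c = 40 − 33/2 = 23.5 mm → 1.2 × 23.5 × 14 × 410 / 1000 = 161.9 → r_n = 161.9 kN.
Interior bolts: l_c = 85 − 33 = 52 mm → 1.2 × 52 × 14 × 410 / 1000 = 358.2 → r_n = 358.2 kN.
R_n = 2 × 161.9 + 8 × 358.2 = 3189 kN.
Design strength φR_n = 0.75 × 3189 = 2390 kN.

2390 kN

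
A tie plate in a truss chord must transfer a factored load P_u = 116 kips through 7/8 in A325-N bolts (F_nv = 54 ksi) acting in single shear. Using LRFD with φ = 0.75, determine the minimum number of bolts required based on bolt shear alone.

A_b = π·0.875²/4 = 0.6013 in².
Per-bolt design strength φR_n = 0.75 × 54 × 0.6013 × 1 = 24.35 kips.
n ≥ 116 / 24.35 = 4.763 → use 5 bolts.

5 bolts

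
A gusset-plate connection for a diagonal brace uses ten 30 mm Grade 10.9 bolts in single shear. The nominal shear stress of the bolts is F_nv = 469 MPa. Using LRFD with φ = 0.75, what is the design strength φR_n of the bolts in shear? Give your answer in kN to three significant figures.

2490 kN

A_b = π × 30² / 4 = 706.9 mm².
R_n = F_nv · A_b · n · n_s = 469 × 706.9 × 10 × 1 / 1000 = 3315 kN.
Design strength φR_n = 0.75 × 3315 = 2490 kN.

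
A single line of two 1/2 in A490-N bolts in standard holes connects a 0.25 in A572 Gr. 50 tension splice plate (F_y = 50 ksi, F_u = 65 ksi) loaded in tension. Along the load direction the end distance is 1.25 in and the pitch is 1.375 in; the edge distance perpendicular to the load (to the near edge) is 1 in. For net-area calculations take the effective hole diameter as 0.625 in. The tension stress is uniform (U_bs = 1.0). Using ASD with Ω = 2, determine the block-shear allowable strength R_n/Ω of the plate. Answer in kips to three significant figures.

13.8 kips

Shear plane L_v = 1.25 + 1·1.375 = 2.625 in; A_gv = 2.625 × 0.25 = 0.6562 in².
A_nv = (2.625 − 1.5·0.625) × 0.25 = 0.4219 in².
A_nt = (1 − 0.5·0.625) × 0.25 = 0.1719 in².
0.6 F_u A_nv = 16.45 kips; 0.6 F_y A_gv = 19.69 kips → shear rupture governs the shear term.
R_n = 16.45 + 1.0 × 65 × 0.1719 = 27.62 kips.
Allowable strength R_n/Ω = 27.62 / 2 = 13.8 kips.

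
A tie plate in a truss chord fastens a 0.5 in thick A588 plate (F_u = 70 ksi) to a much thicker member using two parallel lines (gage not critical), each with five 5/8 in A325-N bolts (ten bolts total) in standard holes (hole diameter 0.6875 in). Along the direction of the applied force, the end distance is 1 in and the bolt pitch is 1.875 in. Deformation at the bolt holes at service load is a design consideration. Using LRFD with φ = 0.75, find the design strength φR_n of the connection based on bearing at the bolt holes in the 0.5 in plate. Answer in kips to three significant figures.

341 kips

Per bolt r_n = 1.2 l_c t F_u ≤ 2.4 d t F_u; upper limit = 2.4 × 0.625 × 0.5 × 70 = 52.5 kips.
Edge bolt: l_c = 1 − 0.6875/2 = 0.6562 in → 1.2 × 0.6562 × 0.5 × 70 = 27.56 → r_n = 27.56 kips.
Interior bolts: l_c = 1.875 − 0.6875 = 1.188 in → 1.2 × 1.188 × 0.5 × 70 = 49.88 → r_n = 49.88 kips.
R_n = 2 × 27.56 + 8 × 49.88 = 454.1 kips.
Design strength φR_n = 0.75 × 454.1 = 341 kips.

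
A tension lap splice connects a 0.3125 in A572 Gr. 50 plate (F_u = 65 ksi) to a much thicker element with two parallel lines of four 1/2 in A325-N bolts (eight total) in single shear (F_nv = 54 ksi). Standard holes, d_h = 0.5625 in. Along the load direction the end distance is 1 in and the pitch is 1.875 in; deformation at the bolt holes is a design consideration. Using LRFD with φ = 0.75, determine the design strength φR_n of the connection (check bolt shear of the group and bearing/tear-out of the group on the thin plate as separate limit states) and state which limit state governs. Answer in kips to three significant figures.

Bolt shear: A_b = π·0.5²/4 = 0.1963 in²; R_n = 54 × 0.1963 × 8 × 1 = 84.82 kips → 0.75 × 84.82 = 63.6 kips.
Bearing (1.2 l_c t F_u ≤ 2.4 d t F_u): upper limit = 2.4·0.5·0.3125·65 = 24.38 kips.
  Edge l_c = 1 − 0.5625/2 = 0.7188 → r_n = 17.52 kips; interior l_c = 1.875 − 0.5625 = 1.312 → r_n = 24.38 kips.
  R_n,bearing = 2·17.52 + 6·24.38 = 181.3 kips → 0.75 × 181.3 = 136 kips.
Bolt shear governs: 63.6 kips.

63.6 kips (bolt shear governs)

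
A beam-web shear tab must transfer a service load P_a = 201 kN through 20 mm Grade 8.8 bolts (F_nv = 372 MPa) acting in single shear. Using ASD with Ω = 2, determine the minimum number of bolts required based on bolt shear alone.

4 bolts

A_b = π·20²/4 = 314.2 mm².
Per-bolt allowable strength R_n/Ω = 372 × 314.2 × 1 / 1000 / 2 = 58.43 kN.
n ≥ 201 / 58.43 = 3.44 → use 4 bolts.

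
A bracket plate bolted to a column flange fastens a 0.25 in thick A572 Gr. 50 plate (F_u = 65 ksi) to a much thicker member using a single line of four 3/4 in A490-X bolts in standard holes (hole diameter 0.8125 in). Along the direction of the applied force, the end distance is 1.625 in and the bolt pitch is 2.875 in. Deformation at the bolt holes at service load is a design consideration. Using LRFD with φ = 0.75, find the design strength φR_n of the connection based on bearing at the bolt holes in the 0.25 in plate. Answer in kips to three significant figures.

Per bolt r_n = 1.2 l_c t F_u ≤ 2.4 d t F_u; upper limit = 2.4 × 0.75 × 0.25 × 65 = 29.25 kips.
Edge bolt: l_c = 1.625 − 0.8125/2 = 1.219 in → 1.2 × 1.219 × 0.25 × 65 = 23.77 → r_n = 23.77 kips.
Interior bolts: l_c = 2.875 − 0.8125 = 2.062 in → 1.2 × 2.062 × 0.25 × 65 = 40.22 → r_n = 29.25 kips.
R_n = 1 × 23.77 + 3 × 29.25 = 111.5 kips.
Design strength φR_n = 0.75 × 111.5 = 83.6 kips.

83.6 kips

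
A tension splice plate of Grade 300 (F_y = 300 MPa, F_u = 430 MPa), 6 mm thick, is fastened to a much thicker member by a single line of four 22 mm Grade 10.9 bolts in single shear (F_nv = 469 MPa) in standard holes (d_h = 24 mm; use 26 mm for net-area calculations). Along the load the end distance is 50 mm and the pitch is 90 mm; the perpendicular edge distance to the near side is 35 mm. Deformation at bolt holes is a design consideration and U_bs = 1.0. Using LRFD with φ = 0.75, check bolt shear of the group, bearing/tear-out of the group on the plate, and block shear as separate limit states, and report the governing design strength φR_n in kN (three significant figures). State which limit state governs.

Bolt shear: A_b = π·22²/4 = 380.1 mm²; R_n = 469 × 380.1 × 4 × 1 / 1000 = 713.1 kN → 0.75 × 713.1 = 535 kN.
Bearing: edge l_c = 38, r_n = 117.6 kN; interior l_c = 66, r_n = 136.2 kN; R_n = 117.6 + 3·136.2 = 526.3 kN → 395 kN.
Block shear: A_gv = 1920, A_nv = 1374, A_nt = 132 mm²; R_n = min(0.6F_uA_nv, 0.6F_yA_gv) + U_bs·F_u·A_nt = 402.4 kN → 302 kN.
Block shear governs: 302 kN.

302 kN (block shear governs)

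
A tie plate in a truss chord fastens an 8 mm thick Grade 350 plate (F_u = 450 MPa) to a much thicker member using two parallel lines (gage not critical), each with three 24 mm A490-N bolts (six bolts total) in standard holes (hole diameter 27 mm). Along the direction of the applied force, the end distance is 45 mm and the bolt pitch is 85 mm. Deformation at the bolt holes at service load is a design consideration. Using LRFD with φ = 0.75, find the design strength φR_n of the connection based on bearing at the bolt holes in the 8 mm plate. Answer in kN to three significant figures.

Per bolt r_n = 1.2 l_c t F_u ≤ 2.4 d t F_u; upper limit = 2.4 × 24 × 8 × 450 / 1000 = 207.4 kN.
Edge bolt: l_c = 45 − 27/2 = 31.5 mm → 1.2 × 31.5 × 8 × 450 / 1000 = 136.1 → r_n = 136.1 kN.
Interior bolts: l_c = 85 − 27 = 58 mm → 1.2 × 58 × 8 × 450 / 1000 = 250.6 → r_n = 207.4 kN.
R_n = 2 × 136.1 + 4 × 207.4 = 1102 kN.
Design strength φR_n = 0.75 × 1102 = 826 kN.

826 kN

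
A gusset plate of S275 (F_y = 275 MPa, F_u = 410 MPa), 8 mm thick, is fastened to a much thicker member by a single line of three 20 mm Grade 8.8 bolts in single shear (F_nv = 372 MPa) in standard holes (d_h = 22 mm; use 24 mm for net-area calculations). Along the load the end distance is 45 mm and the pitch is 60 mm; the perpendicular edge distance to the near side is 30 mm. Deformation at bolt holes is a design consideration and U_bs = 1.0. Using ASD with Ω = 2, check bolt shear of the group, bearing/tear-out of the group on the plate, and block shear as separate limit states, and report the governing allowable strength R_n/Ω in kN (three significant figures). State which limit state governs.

133 kN (block shear governs)

Bolt shear: A_b = π·20²/4 = 314.2 mm²; R_n = 372 × 314.2 × 3 × 1 / 1000 = 350.6 kN → 350.6 / 2 = 175 kN.
Bearing: edge l_c = 34, r_n = 133.8 kN; interior l_c = 38, r_n = 149.6 kN; R_n = 133.8 + 2·149.6 = 433 kN → 216 kN.
Block shear: A_gv = 1320, A_nv = 840, A_nt = 144 mm²; R_n = min(0.6F_uA_nv, 0.6F_yA_gv) + U_bs·F_u·A_nt = 265.7 kN → 133 kN.
Block shear governs: 133 kN.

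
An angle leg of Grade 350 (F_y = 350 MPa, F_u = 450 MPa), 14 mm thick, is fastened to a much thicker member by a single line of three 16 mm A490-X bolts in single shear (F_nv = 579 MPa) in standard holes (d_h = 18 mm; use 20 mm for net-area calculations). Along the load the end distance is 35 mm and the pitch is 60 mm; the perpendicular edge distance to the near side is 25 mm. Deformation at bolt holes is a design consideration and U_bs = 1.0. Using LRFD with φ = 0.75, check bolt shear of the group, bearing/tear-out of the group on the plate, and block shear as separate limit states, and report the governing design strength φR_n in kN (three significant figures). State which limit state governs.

262 kN (bolt shear governs)

Bolt shear: A_b = π·16²/4 = 201.1 mm²; R_n = 579 × 201.1 × 3 × 1 / 1000 = 349.2 kN → 0.75 × 349.2 = 262 kN.
Bearing: edge l_c = 26, r_n = 196.6 kN; interior l_c = 42, r_n = 241.9 kN; R_n = 196.6 + 2·241.9 = 680.4 kN → 510 kN.
Block shear: A_gv = 2170, A_nv = 1470, A_nt = 210 mm²; R_n = min(0.6F_uA_nv, 0.6F_yA_gv) + U_bs·F_u·A_nt = 491.4 kN → 369 kN.
Bolt shear governs: 262 kN.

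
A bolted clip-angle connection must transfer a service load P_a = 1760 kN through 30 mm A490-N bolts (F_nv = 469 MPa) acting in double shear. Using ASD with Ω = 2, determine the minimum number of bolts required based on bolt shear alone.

A_b = π·30²/4 = 706.9 mm².
Per-bolt allowable strength R_n/Ω = 469 × 706.9 × 2 / 1000 / 2 = 331.5 kN.
n ≥ 1760 / 331.5 = 5.309 → use 6 bolts.

6 bolts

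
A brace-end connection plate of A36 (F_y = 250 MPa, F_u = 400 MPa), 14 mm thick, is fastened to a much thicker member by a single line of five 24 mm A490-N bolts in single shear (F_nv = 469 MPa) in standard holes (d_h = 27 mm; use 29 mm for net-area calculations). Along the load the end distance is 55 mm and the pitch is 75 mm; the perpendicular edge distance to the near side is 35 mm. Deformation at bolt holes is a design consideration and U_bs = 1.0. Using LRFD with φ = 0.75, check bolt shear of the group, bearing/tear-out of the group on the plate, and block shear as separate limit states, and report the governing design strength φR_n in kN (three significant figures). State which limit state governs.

Bolt shear: A_b = π·24²/4 = 452.4 mm²; R_n = 469 × 452.4 × 5 × 1 / 1000 = 1061 kN → 0.75 × 1061 = 796 kN.
Bearing: edge l_c = 41.5, r_n = 278.9 kN; interior l_c = 48, r_n = 322.6 kN; R_n = 278.9 + 4·322.6 = 1569 kN → 1180 kN.
Block shear: A_gv = 4970, A_nv = 3143, A_nt = 287 mm²; R_n = min(0.6F_uA_nv, 0.6F_yA_gv) + U_bs·F_u·A_nt = 860.3 kN → 645 kN.
Block shear governs: 645 kN.

645 kN (block shear governs)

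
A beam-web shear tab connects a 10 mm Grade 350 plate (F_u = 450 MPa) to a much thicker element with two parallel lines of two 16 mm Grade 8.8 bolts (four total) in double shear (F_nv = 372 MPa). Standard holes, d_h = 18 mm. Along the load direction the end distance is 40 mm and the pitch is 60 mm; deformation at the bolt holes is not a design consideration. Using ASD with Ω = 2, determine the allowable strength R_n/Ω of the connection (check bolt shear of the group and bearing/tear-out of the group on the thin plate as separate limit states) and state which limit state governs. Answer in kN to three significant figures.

Bolt shear: A_b = π·16²/4 = 201.1 mm²; R_n = 372 × 201.1 × 4 × 2 / 1000 = 598.4 kN → 598.4 / 2 = 299 kN.
Bearing (1.5 l_c t F_u ≤ 3.0 d t F_u): upper limit = 3.0·16·10·450 / 1000 = 216 kN.
  Edge l_c = 40 − 18/2 = 31 → r_n = 209.2 kN; interior l_c = 60 − 18 = 42 → r_n = 216 kN.
  R_n,bearing = 2·209.2 + 2·216 = 850.5 kN → 850.5 / 2 = 425 kN.
Bolt shear governs: 299 kN.

299 kN (bolt shear governs)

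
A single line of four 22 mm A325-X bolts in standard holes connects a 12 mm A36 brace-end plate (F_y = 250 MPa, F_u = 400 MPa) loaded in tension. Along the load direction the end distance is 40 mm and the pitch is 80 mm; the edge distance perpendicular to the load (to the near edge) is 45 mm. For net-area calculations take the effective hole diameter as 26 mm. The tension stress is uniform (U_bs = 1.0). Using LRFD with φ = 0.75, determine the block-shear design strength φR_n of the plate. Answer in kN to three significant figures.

493 kN

Shear plane L_v = 40 + 3·80 = 280 mm; A_gv = 280 × 12 = 3360 mm².
A_nv = (280 − 3.5·26) × 12 = 2268 mm².
A_nt = (45 − 0.5·26) × 12 = 384 mm².
0.6 F_u A_nv = 544.3 kN; 0.6 F_y A_gv = 504 kN → shear yielding governs the shear term.
R_n = 504 + 1.0 × 400 × 384 / 1000 = 657.6 kN.
Design strength φR_n = 0.75 × 657.6 = 493 kN.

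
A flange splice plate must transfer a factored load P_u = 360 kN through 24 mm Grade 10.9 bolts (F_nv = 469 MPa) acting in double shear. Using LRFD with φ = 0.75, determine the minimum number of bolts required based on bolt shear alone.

A_b = π·24²/4 = 452.4 mm².
Per-bolt design strength φR_n = 0.75 × 469 × 452.4 × 2 / 1000 = 318.3 kN.
n ≥ 360 / 318.3 = 1.131 → use 2 bolts.

2 bolts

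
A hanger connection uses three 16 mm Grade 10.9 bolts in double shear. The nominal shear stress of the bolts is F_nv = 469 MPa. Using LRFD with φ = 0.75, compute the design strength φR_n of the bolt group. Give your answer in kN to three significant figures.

A_b = π × 16² / 4 = 201.1 mm².
R_n = F_nv · A_b · n · n_s = 469 × 201.1 × 3 × 2 / 1000 = 565.8 kN.
Design strength φR_n = 0.75 × 565.8 = 424 kN.

424 kN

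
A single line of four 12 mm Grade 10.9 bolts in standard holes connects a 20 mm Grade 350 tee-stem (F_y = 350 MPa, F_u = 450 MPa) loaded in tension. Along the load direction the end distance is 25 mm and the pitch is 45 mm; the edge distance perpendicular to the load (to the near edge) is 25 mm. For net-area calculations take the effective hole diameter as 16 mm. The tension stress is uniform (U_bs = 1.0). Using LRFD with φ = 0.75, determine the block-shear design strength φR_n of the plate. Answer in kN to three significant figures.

536 kN

Shear plane L_v = 25 + 3·45 = 160 mm; A_gv = 160 × 20 = 3200 mm².
A_nv = (160 − 3.5·16) × 20 = 2080 mm².
A_nt = (25 − 0.5·16) × 20 = 340 mm².
0.6 F_u A_nv = 561.6 kN; 0.6 F_y A_gv = 672 kN → shear rupture governs the shear term.
R_n = 561.6 + 1.0 × 450 × 340 / 1000 = 714.6 kN.
Design strength φR_n = 0.75 × 714.6 = 536 kN.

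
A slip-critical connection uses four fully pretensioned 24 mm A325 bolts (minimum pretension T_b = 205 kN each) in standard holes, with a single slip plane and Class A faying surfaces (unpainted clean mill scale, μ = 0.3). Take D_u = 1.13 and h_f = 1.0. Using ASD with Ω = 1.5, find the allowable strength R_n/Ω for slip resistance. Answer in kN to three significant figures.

185 kN

R_n = μ · D_u · h_f · T_b · n_s · n_b = 0.3 × 1.13 × 1.0 × 205 × 1 × 4 = 278 kN.
Allowable strength R_n/Ω = 278 / 1.5 = 185 kN.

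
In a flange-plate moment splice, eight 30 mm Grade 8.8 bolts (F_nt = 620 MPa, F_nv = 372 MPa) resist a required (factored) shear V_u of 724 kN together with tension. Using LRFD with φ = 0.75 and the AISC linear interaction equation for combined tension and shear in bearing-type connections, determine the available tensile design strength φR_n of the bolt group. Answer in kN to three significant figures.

A_b = π·30²/4 = 706.9 mm²; f_rv = 724 × 1000 / (8 × 706.9) = 128 MPa.
F'_nt = 1.3 F_nt − (F_nt / φF_nv) f_rv = 1.3·620 − (620/(0.75·372))·128 = 521.5 MPa, capped at F_nt → F'_nt = 521.5 MPa.
R_n = F'_nt · A_b · n = 521.5 × 706.9 × 8 / 1000 = 2949 kN.
Design strength φR_n = 0.75 × 2949 = 2210 kN.

2210 kN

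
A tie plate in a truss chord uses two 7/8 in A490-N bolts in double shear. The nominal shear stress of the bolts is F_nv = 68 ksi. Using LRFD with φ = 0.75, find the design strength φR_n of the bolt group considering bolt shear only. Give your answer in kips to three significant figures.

A_b = π × 0.875² / 4 = 0.6013 in².
R_n = F_nv · A_b · n · n_s = 68 × 0.6013 × 2 × 2 = 163.6 kips.
Design strength φR_n = 0.75 × 163.6 = 123 kips.

123 kips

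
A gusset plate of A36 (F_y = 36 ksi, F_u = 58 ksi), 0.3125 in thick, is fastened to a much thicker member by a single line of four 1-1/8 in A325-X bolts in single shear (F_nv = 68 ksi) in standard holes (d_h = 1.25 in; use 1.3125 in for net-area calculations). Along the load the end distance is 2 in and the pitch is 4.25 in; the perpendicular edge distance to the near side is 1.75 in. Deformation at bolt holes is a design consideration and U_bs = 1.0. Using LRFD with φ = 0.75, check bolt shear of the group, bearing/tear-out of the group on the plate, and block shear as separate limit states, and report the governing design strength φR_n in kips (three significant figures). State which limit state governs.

89.5 kips (block shear governs)

Bolt shear: A_b = π·1.125²/4 = 0.994 in²; R_n = 68 × 0.994 × 4 × 1 = 270.4 kips → 0.75 × 270.4 = 203 kips.
Bearing: edge l_c = 1.375, r_n = 29.91 kips; interior l_c = 3, r_n = 48.94 kips; R_n = 29.91 + 3·48.94 = 176.7 kips → 133 kips.
Block shear: A_gv = 4.609, A_nv = 3.174, A_nt = 0.3418 in²; R_n = min(0.6F_uA_nv, 0.6F_yA_gv) + U_bs·F_u·A_nt = 119.4 kips → 89.5 kips.
Block shear governs: 89.5 kips.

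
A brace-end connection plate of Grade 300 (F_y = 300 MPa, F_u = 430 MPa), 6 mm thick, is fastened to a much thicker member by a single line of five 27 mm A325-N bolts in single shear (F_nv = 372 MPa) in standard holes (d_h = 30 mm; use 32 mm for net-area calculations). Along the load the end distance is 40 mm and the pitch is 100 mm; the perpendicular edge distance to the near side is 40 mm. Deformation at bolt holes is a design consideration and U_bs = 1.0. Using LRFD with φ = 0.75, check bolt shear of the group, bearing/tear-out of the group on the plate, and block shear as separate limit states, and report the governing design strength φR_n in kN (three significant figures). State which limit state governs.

Bolt shear: A_b = π·27²/4 = 572.6 mm²; R_n = 372 × 572.6 × 5 × 1 / 1000 = 1065 kN → 0.75 × 1065 = 799 kN.
Bearing: edge l_c = 25, r_n = 77.4 kN; interior l_c = 70, r_n = 167.2 kN; R_n = 77.4 + 4·167.2 = 746.1 kN → 560 kN.
Block shear: A_gv = 2640, A_nv = 1776, A_nt = 144 mm²; R_n = min(0.6F_uA_nv, 0.6F_yA_gv) + U_bs·F_u·A_nt = 520.1 kN → 390 kN.
Block shear governs: 390 kN.

390 kN (block shear governs)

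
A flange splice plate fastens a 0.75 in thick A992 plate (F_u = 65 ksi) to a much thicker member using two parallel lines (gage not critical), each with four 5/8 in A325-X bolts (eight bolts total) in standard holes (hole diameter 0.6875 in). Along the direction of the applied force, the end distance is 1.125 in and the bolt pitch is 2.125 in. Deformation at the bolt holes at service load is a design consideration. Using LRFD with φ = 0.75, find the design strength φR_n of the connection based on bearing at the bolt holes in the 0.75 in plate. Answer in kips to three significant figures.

398 kips

Per bolt r_n = 1.2 l_c t F_u ≤ 2.4 d t F_u; upper limit = 2.4 × 0.625 × 0.75 × 65 = 73.12 kips.
Edge bolt: l_c = 1.125 − 0.6875/2 = 0.7812 in → 1.2 × 0.7812 × 0.75 × 65 = 45.7 → r_n = 45.7 kips.
Interior bolts: l_c = 2.125 − 0.6875 = 1.438 in → 1.2 × 1.438 × 0.75 × 65 = 84.09 → r_n = 73.12 kips.
R_n = 2 × 45.7 + 6 × 73.12 = 530.2 kips.
Design strength φR_n = 0.75 × 530.2 = 398 kips.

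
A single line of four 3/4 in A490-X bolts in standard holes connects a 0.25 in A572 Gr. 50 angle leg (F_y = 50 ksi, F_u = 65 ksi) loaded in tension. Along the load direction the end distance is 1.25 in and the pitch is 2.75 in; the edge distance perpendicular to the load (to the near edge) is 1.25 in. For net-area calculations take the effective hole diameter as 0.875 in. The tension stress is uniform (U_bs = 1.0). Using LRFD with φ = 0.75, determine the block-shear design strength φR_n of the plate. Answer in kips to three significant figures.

Shear plane L_v = 1.25 + 3·2.75 = 9.5 in; A_gv = 9.5 × 0.25 = 2.375 in².
A_nv = (9.5 − 3.5·0.875) × 0.25 = 1.609 in².
A_nt = (1.25 − 0.5·0.875) × 0.25 = 0.2031 in².
0.6 F_u A_nv = 62.77 kips; 0.6 F_y A_gv = 71.25 kips → shear rupture governs the shear term.
R_n = 62.77 + 1.0 × 65 × 0.2031 = 75.97 kips.
Design strength φR_n = 0.75 × 75.97 = 57 kips.

57 kips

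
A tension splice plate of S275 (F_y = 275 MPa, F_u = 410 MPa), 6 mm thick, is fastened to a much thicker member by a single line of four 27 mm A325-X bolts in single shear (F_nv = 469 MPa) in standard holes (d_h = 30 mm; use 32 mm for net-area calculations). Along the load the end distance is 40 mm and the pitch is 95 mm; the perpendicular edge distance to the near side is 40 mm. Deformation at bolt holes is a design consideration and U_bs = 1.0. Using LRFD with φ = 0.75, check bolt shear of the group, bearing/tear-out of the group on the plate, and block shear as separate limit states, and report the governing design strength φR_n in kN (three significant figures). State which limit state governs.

280 kN (block shear governs)

Bolt shear: A_b = π·27²/4 = 572.6 mm²; R_n = 469 × 572.6 × 4 × 1 / 1000 = 1074 kN → 0.75 × 1074 = 806 kN.
Bearing: edge l_c = 25, r_n = 73.8 kN; interior l_c = 65, r_n = 159.4 kN; R_n = 73.8 + 3·159.4 = 552 kN → 414 kN.
Block shear: A_gv = 1950, A_nv = 1278, A_nt = 144 mm²; R_n = min(0.6F_uA_nv, 0.6F_yA_gv) + U_bs·F_u·A_nt = 373.4 kN → 280 kN.
Block shear governs: 280 kN.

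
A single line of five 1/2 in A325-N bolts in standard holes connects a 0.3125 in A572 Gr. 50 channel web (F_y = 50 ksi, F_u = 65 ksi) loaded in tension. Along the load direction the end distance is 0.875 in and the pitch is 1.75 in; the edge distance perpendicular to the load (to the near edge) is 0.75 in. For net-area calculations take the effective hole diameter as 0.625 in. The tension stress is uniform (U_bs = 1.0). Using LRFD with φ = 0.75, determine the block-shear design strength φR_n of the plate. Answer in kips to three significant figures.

52.9 kips

Shear plane L_v = 0.875 + 4·1.75 = 7.875 in; A_gv = 7.875 × 0.3125 = 2.461 in².
A_nv = (7.875 − 4.5·0.625) × 0.3125 = 1.582 in².
A_nt = (0.75 − 0.5·0.625) × 0.3125 = 0.1367 in².
0.6 F_u A_nv = 61.7 kips; 0.6 F_y A_gv = 73.83 kips → shear rupture governs the shear term.
R_n = 61.7 + 1.0 × 65 × 0.1367 = 70.59 kips.
Design strength φR_n = 0.75 × 70.59 = 52.9 kips.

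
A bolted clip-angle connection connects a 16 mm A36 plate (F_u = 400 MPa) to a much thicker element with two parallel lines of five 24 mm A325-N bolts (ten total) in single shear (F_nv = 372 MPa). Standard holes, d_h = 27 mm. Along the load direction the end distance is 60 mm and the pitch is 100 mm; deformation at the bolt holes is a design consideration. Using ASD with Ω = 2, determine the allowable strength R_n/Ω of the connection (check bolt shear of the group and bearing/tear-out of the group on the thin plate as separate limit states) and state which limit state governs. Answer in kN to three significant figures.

Bolt shear: A_b = π·24²/4 = 452.4 mm²; R_n = 372 × 452.4 × 10 × 1 / 1000 = 1683 kN → 1683 / 2 = 841 kN.
Bearing (1.2 l_c t F_u ≤ 2.4 d t F_u): upper limit = 2.4·24·16·400 / 1000 = 368.6 kN.
  Edge l_c = 60 − 27/2 = 46.5 → r_n = 357.1 kN; interior l_c = 100 − 27 = 73 → r_n = 368.6 kN.
  R_n,bearing = 2·357.1 + 8·368.6 = 3663 kN → 3663 / 2 = 1830 kN.
Bolt shear governs: 841 kN.

841 kN (bolt shear governs)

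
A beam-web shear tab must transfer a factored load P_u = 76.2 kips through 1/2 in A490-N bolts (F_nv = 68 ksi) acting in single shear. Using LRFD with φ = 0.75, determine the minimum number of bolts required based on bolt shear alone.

A_b = π·0.5²/4 = 0.1963 in².
Per-bolt design strength φR_n = 0.75 × 68 × 0.1963 × 1 = 10.01 kips.
n ≥ 76.2 / 10.01 = 7.609 → use 8 bolts.

8 bolts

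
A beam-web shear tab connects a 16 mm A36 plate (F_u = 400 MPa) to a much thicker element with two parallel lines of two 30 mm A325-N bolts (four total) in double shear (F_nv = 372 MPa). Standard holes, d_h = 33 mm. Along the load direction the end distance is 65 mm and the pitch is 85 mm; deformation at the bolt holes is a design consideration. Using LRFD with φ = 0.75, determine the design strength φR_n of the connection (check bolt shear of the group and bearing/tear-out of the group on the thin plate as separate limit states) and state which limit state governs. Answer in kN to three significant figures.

1160 kN (bearing governs)

Bolt shear: A_b = π·30²/4 = 706.9 mm²; R_n = 372 × 706.9 × 4 × 2 / 1000 = 2104 kN → 0.75 × 2104 = 1580 kN.
Bearing (1.2 l_c t F_u ≤ 2.4 d t F_u): upper limit = 2.4·30·16·400 / 1000 = 460.8 kN.
  Edge l_c = 65 − 33/2 = 48.5 → r_n = 372.5 kN; interior l_c = 85 − 33 = 52 → r_n = 399.4 kN.
  R_n,bearing = 2·372.5 + 2·399.4 = 1544 kN → 0.75 × 1544 = 1160 kN.
Bearing governs: 1160 kN.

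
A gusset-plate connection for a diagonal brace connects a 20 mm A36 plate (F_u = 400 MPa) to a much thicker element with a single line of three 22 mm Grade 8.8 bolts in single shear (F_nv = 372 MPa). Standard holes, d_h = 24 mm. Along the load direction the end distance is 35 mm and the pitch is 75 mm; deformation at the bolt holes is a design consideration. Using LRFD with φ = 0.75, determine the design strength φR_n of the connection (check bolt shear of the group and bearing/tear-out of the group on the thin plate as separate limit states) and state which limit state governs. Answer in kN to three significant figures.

Bolt shear: A_b = π·22²/4 = 380.1 mm²; R_n = 372 × 380.1 × 3 × 1 / 1000 = 424.2 kN → 0.75 × 424.2 = 318 kN.
Bearing (1.2 l_c t F_u ≤ 2.4 d t F_u): upper limit = 2.4·22·20·400 / 1000 = 422.4 kN.
  Edge l_c = 35 − 24/2 = 23 → r_n = 220.8 kN; interior l_c = 75 − 24 = 51 → r_n = 422.4 kN.
  R_n,bearing = 1·220.8 + 2·422.4 = 1066 kN → 0.75 × 1066 = 799 kN.
Bolt shear governs: 318 kN.

318 kN (bolt shear governs)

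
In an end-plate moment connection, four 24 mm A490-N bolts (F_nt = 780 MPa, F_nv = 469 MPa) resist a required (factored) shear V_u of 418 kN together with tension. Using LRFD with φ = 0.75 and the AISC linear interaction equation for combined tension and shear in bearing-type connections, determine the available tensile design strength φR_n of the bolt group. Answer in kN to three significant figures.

681 kN

A_b = π·24²/4 = 452.4 mm²; f_rv = 418 × 1000 / (4 × 452.4) = 231 MPa.
F'_nt = 1.3 F_nt − (F_nt / φF_nv) f_rv = 1.3·780 − (780/(0.75·469))·231 = 501.8 MPa, capped at F_nt → F'_nt = 501.8 MPa.
R_n = F'_nt · A_b · n = 501.8 × 452.4 × 4 / 1000 = 908 kN.
Design strength φR_n = 0.75 × 908 = 681 kN.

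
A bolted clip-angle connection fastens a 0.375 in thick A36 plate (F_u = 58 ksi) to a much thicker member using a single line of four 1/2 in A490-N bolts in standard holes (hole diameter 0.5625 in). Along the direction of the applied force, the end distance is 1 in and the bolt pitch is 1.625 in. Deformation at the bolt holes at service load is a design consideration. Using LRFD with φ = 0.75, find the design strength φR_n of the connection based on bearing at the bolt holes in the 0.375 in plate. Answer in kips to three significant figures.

Per bolt r_n = 1.2 l_c t F_u ≤ 2.4 d t F_u; upper limit = 2.4 × 0.5 × 0.375 × 58 = 26.1 kips.
Edge bolt: l_c = 1 − 0.5625/2 = 0.7188 in → 1.2 × 0.7188 × 0.375 × 58 = 18.76 → r_n = 18.76 kips.
Interior bolts: l_c = 1.625 − 0.5625 = 1.062 in → 1.2 × 1.062 × 0.375 × 58 = 27.73 → r_n = 26.1 kips.
R_n = 1 × 18.76 + 3 × 26.1 = 97.06 kips.
Design strength φR_n = 0.75 × 97.06 = 72.8 kips.

72.8 kips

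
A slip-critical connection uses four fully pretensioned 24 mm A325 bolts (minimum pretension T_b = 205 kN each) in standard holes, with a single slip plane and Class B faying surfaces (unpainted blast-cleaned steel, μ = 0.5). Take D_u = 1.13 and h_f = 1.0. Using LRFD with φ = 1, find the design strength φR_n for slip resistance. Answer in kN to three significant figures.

463 kN

R_n = μ · D_u · h_f · T_b · n_s · n_b = 0.5 × 1.13 × 1.0 × 205 × 1 × 4 = 463.3 kN.
Design strength φR_n = 1 × 463.3 = 463 kN.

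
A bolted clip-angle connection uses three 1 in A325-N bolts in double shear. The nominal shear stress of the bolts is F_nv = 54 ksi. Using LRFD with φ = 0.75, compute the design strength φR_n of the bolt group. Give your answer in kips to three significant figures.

A_b = π × 1² / 4 = 0.7854 in².
R_n = F_nv · A_b · n · n_s = 54 × 0.7854 × 3 × 2 = 254.5 kips.
Design strength φR_n = 0.75 × 254.5 = 191 kips.

191 kips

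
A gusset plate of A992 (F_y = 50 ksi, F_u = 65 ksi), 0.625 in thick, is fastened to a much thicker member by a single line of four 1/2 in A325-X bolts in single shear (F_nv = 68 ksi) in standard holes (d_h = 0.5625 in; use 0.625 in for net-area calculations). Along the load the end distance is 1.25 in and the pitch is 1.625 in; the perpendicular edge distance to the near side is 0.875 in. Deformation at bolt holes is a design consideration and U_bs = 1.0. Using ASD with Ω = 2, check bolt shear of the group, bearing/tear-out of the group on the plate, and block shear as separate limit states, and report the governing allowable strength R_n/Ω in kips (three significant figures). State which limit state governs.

Bolt shear: A_b = π·0.5²/4 = 0.1963 in²; R_n = 68 × 0.1963 × 4 × 1 = 53.41 kips → 53.41 / 2 = 26.7 kips.
Bearing: edge l_c = 0.9688, r_n = 47.23 kips; interior l_c = 1.062, r_n = 48.75 kips; R_n = 47.23 + 3·48.75 = 193.5 kips → 96.7 kips.
Block shear: A_gv = 3.828, A_nv = 2.461, A_nt = 0.3516 in²; R_n = min(0.6F_uA_nv, 0.6F_yA_gv) + U_bs·F_u·A_nt = 118.8 kips → 59.4 kips.
Bolt shear governs: 26.7 kips.

26.7 kips (bolt shear governs)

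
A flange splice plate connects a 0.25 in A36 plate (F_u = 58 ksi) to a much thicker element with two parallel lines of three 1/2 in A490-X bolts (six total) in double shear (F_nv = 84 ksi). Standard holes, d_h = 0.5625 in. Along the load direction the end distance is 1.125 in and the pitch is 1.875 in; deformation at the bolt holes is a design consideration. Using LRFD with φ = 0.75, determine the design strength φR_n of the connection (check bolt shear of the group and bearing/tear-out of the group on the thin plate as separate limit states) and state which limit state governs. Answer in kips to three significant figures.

74.2 kips (bearing governs)

Bolt shear: A_b = π·0.5²/4 = 0.1963 in²; R_n = 84 × 0.1963 × 6 × 2 = 197.9 kips → 0.75 × 197.9 = 148 kips.
Bearing (1.2 l_c t F_u ≤ 2.4 d t F_u): upper limit = 2.4·0.5·0.25·58 = 17.4 kips.
  Edge l_c = 1.125 − 0.5625/2 = 0.8438 → r_n = 14.68 kips; interior l_c = 1.875 − 0.5625 = 1.312 → r_n = 17.4 kips.
  R_n,bearing = 2·14.68 + 4·17.4 = 98.96 kips → 0.75 × 98.96 = 74.2 kips.
Bearing governs: 74.2 kips.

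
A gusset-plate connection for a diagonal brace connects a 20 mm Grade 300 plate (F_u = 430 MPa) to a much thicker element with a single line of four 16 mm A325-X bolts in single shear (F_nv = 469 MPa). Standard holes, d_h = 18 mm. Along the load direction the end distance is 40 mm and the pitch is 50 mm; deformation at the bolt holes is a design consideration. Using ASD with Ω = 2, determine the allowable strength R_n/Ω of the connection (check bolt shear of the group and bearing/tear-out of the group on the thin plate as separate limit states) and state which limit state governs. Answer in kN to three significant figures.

189 kN (bolt shear governs)

Bolt shear: A_b = π·16²/4 = 201.1 mm²; R_n = 469 × 201.1 × 4 × 1 / 1000 = 377.2 kN → 377.2 / 2 = 189 kN.
Bearing (1.2 l_c t F_u ≤ 2.4 d t F_u): upper limit = 2.4·16·20·430 / 1000 = 330.2 kN.
  Edge l_c = 40 − 18/2 = 31 → r_n = 319.9 kN; interior l_c = 50 − 18 = 32 → r_n = 330.2 kN.
  R_n,bearing = 1·319.9 + 3·330.2 = 1311 kN → 1311 / 2 = 655 kN.
Bolt shear governs: 189 kN.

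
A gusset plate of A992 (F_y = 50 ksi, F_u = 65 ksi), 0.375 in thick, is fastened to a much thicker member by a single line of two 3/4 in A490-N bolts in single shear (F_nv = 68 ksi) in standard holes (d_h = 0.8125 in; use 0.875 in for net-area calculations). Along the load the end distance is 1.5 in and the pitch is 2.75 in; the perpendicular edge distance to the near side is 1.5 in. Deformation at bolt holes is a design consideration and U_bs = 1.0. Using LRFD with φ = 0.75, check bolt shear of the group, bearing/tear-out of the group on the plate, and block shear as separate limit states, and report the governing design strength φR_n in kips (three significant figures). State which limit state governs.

45.1 kips (bolt shear governs)

Bolt shear: A_b = π·0.75²/4 = 0.4418 in²; R_n = 68 × 0.4418 × 2 × 1 = 60.08 kips → 0.75 × 60.08 = 45.1 kips.
Bearing: edge l_c = 1.094, r_n = 31.99 kips; interior l_c = 1.938, r_n = 43.87 kips; R_n = 31.99 + 1·43.87 = 75.87 kips → 56.9 kips.
Block shear: A_gv = 1.594, A_nv = 1.102, A_nt = 0.3984 in²; R_n = min(0.6F_uA_nv, 0.6F_yA_gv) + U_bs·F_u·A_nt = 68.86 kips → 51.6 kips.
Bolt shear governs: 45.1 kips.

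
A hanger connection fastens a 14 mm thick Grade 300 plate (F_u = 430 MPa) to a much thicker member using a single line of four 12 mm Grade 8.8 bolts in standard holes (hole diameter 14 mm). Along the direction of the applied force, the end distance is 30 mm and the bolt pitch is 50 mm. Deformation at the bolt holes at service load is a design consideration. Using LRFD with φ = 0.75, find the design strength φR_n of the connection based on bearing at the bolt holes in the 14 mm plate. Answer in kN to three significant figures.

Per bolt r_n = 1.2 l_c t F_u ≤ 2.4 d t F_u; upper limit = 2.4 × 12 × 14 × 430 / 1000 = 173.4 kN.
Edge bolt: l_c = 30 − 14/2 = 23 mm → 1.2 × 23 × 14 × 430 / 1000 = 166.2 → r_n = 166.2 kN.
Interior bolts: l_c = 50 − 14 = 36 mm → 1.2 × 36 × 14 × 430 / 1000 = 260.1 → r_n = 173.4 kN.
R_n = 1 × 166.2 + 3 × 173.4 = 686.3 kN.
Design strength φR_n = 0.75 × 686.3 = 515 kN.

515 kN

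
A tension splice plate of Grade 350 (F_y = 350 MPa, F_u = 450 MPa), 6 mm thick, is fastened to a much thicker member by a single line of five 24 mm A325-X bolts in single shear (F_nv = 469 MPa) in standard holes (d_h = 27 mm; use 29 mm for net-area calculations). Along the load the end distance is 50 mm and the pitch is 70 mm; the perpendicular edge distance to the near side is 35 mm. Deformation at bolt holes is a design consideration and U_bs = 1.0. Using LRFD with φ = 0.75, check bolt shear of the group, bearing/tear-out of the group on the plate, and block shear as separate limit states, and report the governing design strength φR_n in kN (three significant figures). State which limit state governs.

284 kN (block shear governs)

Bolt shear: A_b = π·24²/4 = 452.4 mm²; R_n = 469 × 452.4 × 5 × 1 / 1000 = 1061 kN → 0.75 × 1061 = 796 kN.
Bearing: edge l_c = 36.5, r_n = 118.3 kN; interior l_c = 43, r_n = 139.3 kN; R_n = 118.3 + 4·139.3 = 675.5 kN → 507 kN.
Block shear: A_gv = 1980, A_nv = 1197, A_nt = 123 mm²; R_n = min(0.6F_uA_nv, 0.6F_yA_gv) + U_bs·F_u·A_nt = 378.5 kN → 284 kN.
Block shear governs: 284 kN.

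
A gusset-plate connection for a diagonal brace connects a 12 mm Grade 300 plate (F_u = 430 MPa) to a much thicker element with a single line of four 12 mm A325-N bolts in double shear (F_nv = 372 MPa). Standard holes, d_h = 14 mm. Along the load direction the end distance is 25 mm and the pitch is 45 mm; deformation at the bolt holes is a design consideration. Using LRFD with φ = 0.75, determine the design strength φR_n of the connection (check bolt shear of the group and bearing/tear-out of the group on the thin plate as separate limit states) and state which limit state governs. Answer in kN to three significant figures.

252 kN (bolt shear governs)

Bolt shear: A_b = π·12²/4 = 113.1 mm²; R_n = 372 × 113.1 × 4 × 2 / 1000 = 336.6 kN → 0.75 × 336.6 = 252 kN.
Bearing (1.2 l_c t F_u ≤ 2.4 d t F_u): upper limit = 2.4·12·12·430 / 1000 = 148.6 kN.
  Edge l_c = 25 − 14/2 = 18 → r_n = 111.5 kN; interior l_c = 45 − 14 = 31 → r_n = 148.6 kN.
  R_n,bearing = 1·111.5 + 3·148.6 = 557.3 kN → 0.75 × 557.3 = 418 kN.
Bolt shear governs: 252 kN.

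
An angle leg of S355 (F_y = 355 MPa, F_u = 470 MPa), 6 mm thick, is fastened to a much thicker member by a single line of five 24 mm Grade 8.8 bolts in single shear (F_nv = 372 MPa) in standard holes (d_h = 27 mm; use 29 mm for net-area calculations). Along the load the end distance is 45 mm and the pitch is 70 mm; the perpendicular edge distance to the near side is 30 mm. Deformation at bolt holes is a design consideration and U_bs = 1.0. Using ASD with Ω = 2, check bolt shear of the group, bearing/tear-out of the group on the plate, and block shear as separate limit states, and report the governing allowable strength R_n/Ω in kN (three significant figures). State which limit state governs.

Bolt shear: A_b = π·24²/4 = 452.4 mm²; R_n = 372 × 452.4 × 5 × 1 / 1000 = 841.4 kN → 841.4 / 2 = 421 kN.
Bearing: edge l_c = 31.5, r_n = 106.6 kN; interior l_c = 43, r_n = 145.5 kN; R_n = 106.6 + 4·145.5 = 688.6 kN → 344 kN.
Block shear: A_gv = 1950, A_nv = 1167, A_nt = 93 mm²; R_n = min(0.6F_uA_nv, 0.6F_yA_gv) + U_bs·F_u·A_nt = 372.8 kN → 186 kN.
Block shear governs: 186 kN.

186 kN (block shear governs)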